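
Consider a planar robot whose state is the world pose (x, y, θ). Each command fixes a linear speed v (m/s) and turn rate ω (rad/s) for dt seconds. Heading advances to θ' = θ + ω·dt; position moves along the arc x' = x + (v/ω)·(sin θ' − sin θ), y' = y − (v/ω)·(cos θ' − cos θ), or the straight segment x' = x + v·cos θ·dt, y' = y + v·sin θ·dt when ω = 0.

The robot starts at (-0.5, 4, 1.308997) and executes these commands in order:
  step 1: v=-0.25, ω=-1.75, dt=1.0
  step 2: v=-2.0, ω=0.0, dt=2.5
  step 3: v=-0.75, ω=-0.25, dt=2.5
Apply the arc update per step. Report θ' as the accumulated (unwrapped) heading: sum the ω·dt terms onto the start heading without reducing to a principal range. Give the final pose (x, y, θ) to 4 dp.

(-6.5659, 7.3041, -1.0660)

step 1: θ'=-0.4410 (R=0.1429) → pose (-0.6990, 3.9078, -0.4410)
step 2: θ'=-0.4410 (straight) → pose (-5.2206, 6.0420, -0.4410)
step 3: θ'=-1.0660 (R=3.0000) → pose (-6.5659, 7.3041, -1.0660)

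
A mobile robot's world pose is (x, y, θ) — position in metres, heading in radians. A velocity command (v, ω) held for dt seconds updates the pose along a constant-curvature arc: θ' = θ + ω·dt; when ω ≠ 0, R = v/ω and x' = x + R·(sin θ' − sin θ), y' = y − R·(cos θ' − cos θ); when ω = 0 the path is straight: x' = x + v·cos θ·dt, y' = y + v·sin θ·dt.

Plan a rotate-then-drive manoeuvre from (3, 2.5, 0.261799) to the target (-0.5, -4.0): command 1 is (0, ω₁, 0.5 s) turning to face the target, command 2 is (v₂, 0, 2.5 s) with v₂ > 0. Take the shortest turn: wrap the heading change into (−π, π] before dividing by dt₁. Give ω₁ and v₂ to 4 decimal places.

ω₁ = -4.6531, v₂ = 2.9530

heading to target = atan2(-4−2.5, -0.5−3) = -2.0647
Δθ = wrap(-2.0647 − 0.2618) = -2.3265; ω₁ = Δθ/dt₁ = -4.6531
distance = √((-0.5−3)² + (-4−2.5)²) = 7.3824; v₂ = distance/dt₂ = 2.9530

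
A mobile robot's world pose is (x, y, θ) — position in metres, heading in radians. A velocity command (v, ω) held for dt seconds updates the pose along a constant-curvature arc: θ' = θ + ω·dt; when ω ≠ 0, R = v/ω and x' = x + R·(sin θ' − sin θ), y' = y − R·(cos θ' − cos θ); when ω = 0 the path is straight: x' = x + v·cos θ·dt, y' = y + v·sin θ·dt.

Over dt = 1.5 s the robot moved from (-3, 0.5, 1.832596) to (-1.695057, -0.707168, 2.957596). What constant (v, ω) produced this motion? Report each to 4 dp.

Δθ = 2.957596 − 1.832596 = 1.125000
ω = Δθ/dt = 1.125000/1.5 = 0.7500
R = Δx/(sin θ' − sin θ) = -1.6667
v = R·ω = -1.6667·0.7500 = -1.2500

v = -1.2500, ω = 0.7500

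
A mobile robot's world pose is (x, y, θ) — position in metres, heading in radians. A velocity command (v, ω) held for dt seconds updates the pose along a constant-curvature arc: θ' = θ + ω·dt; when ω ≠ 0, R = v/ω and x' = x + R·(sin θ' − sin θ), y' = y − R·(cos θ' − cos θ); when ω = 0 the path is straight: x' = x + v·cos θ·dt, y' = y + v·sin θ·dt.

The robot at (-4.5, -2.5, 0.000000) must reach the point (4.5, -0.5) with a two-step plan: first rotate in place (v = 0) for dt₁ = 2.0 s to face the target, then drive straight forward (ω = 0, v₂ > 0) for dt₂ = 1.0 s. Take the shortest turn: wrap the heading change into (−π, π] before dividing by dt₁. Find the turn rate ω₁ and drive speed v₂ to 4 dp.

ω₁ = 0.1093, v₂ = 9.2195

heading to target = atan2(-0.5−-2.5, 4.5−-4.5) = 0.2187
Δθ = wrap(0.2187 − 0.0000) = 0.2187; ω₁ = Δθ/dt₁ = 0.1093
distance = √((4.5−-4.5)² + (-0.5−-2.5)²) = 9.2195; v₂ = distance/dt₂ = 9.2195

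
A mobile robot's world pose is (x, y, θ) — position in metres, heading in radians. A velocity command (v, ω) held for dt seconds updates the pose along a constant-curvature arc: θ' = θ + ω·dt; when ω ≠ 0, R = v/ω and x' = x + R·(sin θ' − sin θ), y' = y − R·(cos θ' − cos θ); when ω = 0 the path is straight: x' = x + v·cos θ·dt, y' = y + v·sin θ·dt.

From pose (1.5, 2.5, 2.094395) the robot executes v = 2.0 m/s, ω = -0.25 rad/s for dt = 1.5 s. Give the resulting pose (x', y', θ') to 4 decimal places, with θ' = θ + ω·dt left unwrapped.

θ' = 2.0944 + -0.25·1.5 = 1.7194
R = v/ω = 2.0/-0.25 = -8.0000
x' = 1.5 + -8.0000·(sin 1.7194 − sin 2.0944) = 0.5164
y' = 2.5 − -8.0000·(cos 1.7194 − cos 2.0944) = 5.3156

(0.5164, 5.3156, 1.7194)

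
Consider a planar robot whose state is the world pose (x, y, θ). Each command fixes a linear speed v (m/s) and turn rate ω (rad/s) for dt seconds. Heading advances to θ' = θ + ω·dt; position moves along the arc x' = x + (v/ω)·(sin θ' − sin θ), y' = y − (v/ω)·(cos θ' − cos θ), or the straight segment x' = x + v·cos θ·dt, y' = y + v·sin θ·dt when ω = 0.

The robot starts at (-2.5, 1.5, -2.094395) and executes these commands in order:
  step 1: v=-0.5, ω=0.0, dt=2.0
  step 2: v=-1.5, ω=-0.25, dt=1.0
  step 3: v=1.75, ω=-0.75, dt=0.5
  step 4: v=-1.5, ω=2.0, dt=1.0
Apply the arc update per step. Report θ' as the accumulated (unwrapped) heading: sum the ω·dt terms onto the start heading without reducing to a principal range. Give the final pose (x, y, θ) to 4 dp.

(-1.6225, 4.3085, -0.7194)

step 1: θ'=-2.0944 (straight) → pose (-2.0000, 2.3660, -2.0944)
step 2: θ'=-2.3444 (R=6.0000) → pose (-1.0963, 3.5583, -2.3444)
step 3: θ'=-2.7194 (R=-2.3333) → pose (-1.8094, 3.0602, -2.7194)
step 4: θ'=-0.7194 (R=-0.7500) → pose (-1.6225, 4.3085, -0.7194)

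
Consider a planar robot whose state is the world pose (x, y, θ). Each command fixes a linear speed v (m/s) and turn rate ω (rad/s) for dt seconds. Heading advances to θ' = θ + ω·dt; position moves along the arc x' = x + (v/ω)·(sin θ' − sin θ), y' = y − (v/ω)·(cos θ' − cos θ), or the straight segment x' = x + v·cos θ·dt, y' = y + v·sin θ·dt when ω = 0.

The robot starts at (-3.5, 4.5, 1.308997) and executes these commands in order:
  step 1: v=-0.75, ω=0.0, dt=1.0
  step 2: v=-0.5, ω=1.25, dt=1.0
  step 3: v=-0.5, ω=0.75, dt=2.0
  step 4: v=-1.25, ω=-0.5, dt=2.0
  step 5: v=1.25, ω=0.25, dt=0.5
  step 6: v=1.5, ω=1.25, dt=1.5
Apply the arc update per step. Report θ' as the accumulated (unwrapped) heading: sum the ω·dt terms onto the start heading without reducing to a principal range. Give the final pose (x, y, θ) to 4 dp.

step 1: θ'=1.3090 (straight) → pose (-3.6941, 3.7756, 1.3090)
step 2: θ'=2.5590 (R=-0.4000) → pose (-3.5278, 3.3380, 2.5590)
step 3: θ'=4.0590 (R=-0.6667) → pose (-2.6317, 3.4894, 4.0590)
step 4: θ'=3.0590 (R=2.5000) → pose (-0.4404, 4.4612, 3.0590)
step 5: θ'=3.1840 (R=5.0000) → pose (-1.0648, 4.4738, 3.1840)
step 6: θ'=5.0590 (R=1.2000) → pose (-2.1426, 2.8672, 5.0590)

(-2.1426, 2.8672, 5.0590)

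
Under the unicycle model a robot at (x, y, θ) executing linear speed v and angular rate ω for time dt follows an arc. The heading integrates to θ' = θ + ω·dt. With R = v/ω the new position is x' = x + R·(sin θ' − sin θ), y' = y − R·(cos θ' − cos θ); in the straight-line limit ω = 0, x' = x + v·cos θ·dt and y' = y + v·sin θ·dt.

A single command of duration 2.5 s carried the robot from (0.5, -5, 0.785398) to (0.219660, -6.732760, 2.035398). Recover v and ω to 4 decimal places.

v = -0.7500, ω = 0.5000

Δθ = 2.035398 − 0.785398 = 1.250000
ω = Δθ/dt = 1.250000/2.5 = 0.5000
R = −Δy/(cos θ' − cos θ) = -1.5000
v = R·ω = -1.5000·0.5000 = -0.7500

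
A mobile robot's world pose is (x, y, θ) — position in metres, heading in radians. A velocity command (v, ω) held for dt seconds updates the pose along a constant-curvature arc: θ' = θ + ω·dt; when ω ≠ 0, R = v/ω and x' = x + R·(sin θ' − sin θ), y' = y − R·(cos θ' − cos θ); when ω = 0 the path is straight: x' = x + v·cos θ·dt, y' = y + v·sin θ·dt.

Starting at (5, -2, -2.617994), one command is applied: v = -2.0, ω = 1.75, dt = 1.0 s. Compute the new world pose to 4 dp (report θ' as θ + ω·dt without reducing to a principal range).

(5.3006, -0.2716, -0.8680)

θ' = -2.6180 + 1.75·1.0 = -0.8680
R = v/ω = -2.0/1.75 = -1.1429
x' = 5 + -1.1429·(sin -0.8680 − sin -2.6180) = 5.3006
y' = -2 − -1.1429·(cos -0.8680 − cos -2.6180) = -0.2716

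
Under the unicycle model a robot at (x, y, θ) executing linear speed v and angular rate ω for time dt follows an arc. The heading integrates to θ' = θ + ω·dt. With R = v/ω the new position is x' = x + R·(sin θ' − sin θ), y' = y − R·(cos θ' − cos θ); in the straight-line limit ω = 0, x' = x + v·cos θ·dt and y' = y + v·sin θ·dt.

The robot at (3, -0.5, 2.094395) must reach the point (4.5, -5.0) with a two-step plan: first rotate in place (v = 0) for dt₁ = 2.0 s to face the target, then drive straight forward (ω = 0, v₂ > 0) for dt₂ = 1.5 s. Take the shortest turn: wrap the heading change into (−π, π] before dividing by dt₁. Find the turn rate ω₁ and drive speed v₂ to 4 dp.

ω₁ = 1.4699, v₂ = 3.1623

heading to target = atan2(-5−-0.5, 4.5−3) = -1.2490
Δθ = wrap(-1.2490 − 2.0944) = 2.9397; ω₁ = Δθ/dt₁ = 1.4699
distance = √((4.5−3)² + (-5−-0.5)²) = 4.7434; v₂ = distance/dt₂ = 3.1623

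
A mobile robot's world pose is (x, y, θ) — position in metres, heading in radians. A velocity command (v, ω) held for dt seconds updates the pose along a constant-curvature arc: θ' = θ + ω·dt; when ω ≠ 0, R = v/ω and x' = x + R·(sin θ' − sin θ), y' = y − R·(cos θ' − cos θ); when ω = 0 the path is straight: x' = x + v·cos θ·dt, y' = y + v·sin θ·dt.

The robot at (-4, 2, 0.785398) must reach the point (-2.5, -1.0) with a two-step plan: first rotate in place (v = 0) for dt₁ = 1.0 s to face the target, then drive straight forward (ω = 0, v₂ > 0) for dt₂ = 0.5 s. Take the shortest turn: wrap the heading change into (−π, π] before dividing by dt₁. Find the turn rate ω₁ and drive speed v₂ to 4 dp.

ω₁ = -1.8925, v₂ = 6.7082

heading to target = atan2(-1−2, -2.5−-4) = -1.1071
Δθ = wrap(-1.1071 − 0.7854) = -1.8925; ω₁ = Δθ/dt₁ = -1.8925
distance = √((-2.5−-4)² + (-1−2)²) = 3.3541; v₂ = distance/dt₂ = 6.7082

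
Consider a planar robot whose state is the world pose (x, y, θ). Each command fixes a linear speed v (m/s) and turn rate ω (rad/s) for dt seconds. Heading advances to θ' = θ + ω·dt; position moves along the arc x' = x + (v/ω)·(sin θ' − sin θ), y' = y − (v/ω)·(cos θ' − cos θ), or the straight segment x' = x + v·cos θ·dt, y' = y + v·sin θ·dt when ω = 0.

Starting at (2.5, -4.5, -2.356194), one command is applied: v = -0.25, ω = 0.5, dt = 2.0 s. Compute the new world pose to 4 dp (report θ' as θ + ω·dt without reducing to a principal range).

(2.6350, -4.0400, -1.3562)

θ' = -2.3562 + 0.5·2.0 = -1.3562
R = v/ω = -0.25/0.5 = -0.5000
x' = 2.5 + -0.5000·(sin -1.3562 − sin -2.3562) = 2.6350
y' = -4.5 − -0.5000·(cos -1.3562 − cos -2.3562) = -4.0400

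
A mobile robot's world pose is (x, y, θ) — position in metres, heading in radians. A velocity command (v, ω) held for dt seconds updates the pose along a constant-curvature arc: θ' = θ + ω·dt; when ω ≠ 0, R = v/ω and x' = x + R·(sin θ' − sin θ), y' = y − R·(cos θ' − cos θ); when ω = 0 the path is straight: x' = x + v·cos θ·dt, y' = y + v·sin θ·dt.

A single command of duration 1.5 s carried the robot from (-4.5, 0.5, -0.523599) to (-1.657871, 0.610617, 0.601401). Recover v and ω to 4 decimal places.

Δθ = 0.601401 − -0.523599 = 1.125000
ω = Δθ/dt = 1.125000/1.5 = 0.7500
R = Δx/(sin θ' − sin θ) = 2.6667
v = R·ω = 2.6667·0.7500 = 2.0000

v = 2.0000, ω = 0.7500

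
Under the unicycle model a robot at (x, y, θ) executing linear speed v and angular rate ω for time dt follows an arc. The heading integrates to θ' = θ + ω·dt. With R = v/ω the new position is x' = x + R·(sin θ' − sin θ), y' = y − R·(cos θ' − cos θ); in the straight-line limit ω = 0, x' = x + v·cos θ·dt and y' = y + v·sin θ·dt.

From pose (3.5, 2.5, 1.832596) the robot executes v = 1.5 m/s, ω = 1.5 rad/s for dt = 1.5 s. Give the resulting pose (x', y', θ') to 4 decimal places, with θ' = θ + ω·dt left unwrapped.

(1.7259, 2.8302, 4.0826)

θ' = 1.8326 + 1.5·1.5 = 4.0826
R = v/ω = 1.5/1.5 = 1.0000
x' = 3.5 + 1.0000·(sin 4.0826 − sin 1.8326) = 1.7259
y' = 2.5 − 1.0000·(cos 4.0826 − cos 1.8326) = 2.8302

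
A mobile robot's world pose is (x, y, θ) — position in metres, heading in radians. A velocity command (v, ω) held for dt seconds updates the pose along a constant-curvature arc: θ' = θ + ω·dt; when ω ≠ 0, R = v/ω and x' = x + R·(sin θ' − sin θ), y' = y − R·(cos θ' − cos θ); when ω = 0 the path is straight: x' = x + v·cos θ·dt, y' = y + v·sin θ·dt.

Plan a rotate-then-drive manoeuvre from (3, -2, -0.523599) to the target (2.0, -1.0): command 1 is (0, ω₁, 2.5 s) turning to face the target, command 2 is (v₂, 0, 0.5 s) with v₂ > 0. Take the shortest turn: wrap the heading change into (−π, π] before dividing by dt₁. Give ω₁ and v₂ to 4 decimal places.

ω₁ = 1.1519, v₂ = 2.8284

heading to target = atan2(-1−-2, 2−3) = 2.3562
Δθ = wrap(2.3562 − -0.5236) = 2.8798; ω₁ = Δθ/dt₁ = 1.1519
distance = √((2−3)² + (-1−-2)²) = 1.4142; v₂ = distance/dt₂ = 2.8284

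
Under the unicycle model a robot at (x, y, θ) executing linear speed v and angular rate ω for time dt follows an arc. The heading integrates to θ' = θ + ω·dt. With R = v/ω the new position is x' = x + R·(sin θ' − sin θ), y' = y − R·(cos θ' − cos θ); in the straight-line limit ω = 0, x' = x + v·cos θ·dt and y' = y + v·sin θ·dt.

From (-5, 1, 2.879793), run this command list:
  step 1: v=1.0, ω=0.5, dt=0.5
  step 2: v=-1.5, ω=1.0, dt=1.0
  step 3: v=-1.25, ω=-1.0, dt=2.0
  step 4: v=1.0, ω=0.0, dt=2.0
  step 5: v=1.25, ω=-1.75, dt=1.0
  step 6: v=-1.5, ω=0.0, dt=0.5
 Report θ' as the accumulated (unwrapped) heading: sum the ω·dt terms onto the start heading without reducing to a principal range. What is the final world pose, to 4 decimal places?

(-3.5367, 4.1775, 0.3798)

step 1: θ'=3.1298 (R=2.0000) → pose (-5.4940, 1.0680, 3.1298)
step 2: θ'=4.1298 (R=-1.5000) → pose (-4.2238, 1.7426, 4.1298)
step 3: θ'=2.1298 (R=1.2500) → pose (-2.1203, 1.7178, 2.1298)
step 4: θ'=2.1298 (straight) → pose (-3.1809, 3.4134, 2.1298)
step 5: θ'=0.3798 (R=-0.7143) → pose (-2.8402, 4.4556, 0.3798)
step 6: θ'=0.3798 (straight) → pose (-3.5367, 4.1775, 0.3798)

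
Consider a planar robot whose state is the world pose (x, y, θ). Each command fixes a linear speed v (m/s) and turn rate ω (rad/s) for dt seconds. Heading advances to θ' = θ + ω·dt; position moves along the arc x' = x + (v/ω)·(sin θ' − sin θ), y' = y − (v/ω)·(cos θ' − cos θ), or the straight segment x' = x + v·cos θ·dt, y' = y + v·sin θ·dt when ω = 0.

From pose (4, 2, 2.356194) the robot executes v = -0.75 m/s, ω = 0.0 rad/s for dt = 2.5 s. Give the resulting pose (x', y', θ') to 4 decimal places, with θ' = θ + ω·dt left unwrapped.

θ' = 2.3562 + 0.0·2.5 = 2.3562
ω = 0 → straight: x' = 4 + -0.75·cos(2.3562)·2.5 = 5.3258
y' = 2 + -0.75·sin(2.3562)·2.5 = 0.6742

(5.3258, 0.6742, 2.3562)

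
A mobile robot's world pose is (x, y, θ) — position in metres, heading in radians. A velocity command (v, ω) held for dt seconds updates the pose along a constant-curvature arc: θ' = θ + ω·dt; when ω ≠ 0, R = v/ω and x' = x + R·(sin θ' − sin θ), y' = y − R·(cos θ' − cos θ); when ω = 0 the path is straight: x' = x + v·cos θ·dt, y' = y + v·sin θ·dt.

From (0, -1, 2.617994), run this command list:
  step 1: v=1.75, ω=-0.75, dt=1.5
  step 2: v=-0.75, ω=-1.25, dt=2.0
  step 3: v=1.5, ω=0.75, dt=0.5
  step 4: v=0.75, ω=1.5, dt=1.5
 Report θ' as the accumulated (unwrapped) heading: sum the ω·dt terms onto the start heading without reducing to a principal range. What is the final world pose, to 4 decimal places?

(-0.9612, 0.8102, 1.6180)

step 1: θ'=1.4930 (R=-2.3333) → pose (-1.1596, 1.2021, 1.4930)
step 2: θ'=-1.0070 (R=0.6000) → pose (-2.2649, 0.9281, -1.0070)
step 3: θ'=-0.6320 (R=2.0000) → pose (-1.7560, 0.3832, -0.6320)
step 4: θ'=1.6180 (R=0.5000) → pose (-0.9612, 0.8102, 1.6180)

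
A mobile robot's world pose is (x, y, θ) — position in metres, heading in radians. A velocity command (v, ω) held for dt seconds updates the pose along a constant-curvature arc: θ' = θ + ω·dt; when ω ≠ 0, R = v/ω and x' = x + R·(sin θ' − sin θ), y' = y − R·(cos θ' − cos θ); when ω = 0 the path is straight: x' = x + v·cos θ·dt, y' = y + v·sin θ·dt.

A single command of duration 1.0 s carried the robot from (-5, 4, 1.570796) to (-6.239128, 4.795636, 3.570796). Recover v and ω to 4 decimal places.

Δθ = 3.570796 − 1.570796 = 2.000000
ω = Δθ/dt = 2.000000/1.0 = 2.0000
R = Δx/(sin θ' − sin θ) = 0.8750
v = R·ω = 0.8750·2.0000 = 1.7500

v = 1.7500, ω = 2.0000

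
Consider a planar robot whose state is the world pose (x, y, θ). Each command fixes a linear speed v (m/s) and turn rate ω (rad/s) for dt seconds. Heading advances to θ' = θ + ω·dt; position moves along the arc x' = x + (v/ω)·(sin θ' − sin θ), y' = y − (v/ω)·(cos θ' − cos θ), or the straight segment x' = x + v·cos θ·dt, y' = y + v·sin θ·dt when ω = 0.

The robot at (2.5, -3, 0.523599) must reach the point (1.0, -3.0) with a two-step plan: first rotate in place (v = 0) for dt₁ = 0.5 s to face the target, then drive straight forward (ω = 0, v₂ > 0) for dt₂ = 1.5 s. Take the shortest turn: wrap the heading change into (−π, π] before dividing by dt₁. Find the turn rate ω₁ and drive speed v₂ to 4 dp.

ω₁ = 5.2360, v₂ = 1.0000

heading to target = atan2(-3−-3, 1−2.5) = 3.1416
Δθ = wrap(3.1416 − 0.5236) = 2.6180; ω₁ = Δθ/dt₁ = 5.2360
distance = √((1−2.5)² + (-3−-3)²) = 1.5000; v₂ = distance/dt₂ = 1.0000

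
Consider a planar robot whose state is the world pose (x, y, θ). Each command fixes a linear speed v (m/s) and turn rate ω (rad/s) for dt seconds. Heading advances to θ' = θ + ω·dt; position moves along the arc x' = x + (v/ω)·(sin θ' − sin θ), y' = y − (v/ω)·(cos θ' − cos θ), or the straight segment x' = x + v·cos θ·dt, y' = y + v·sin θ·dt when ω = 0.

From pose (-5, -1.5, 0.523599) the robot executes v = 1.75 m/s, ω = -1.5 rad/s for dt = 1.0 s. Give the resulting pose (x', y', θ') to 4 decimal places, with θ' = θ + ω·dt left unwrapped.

(-3.4501, -1.8570, -0.9764)

θ' = 0.5236 + -1.5·1.0 = -0.9764
R = v/ω = 1.75/-1.5 = -1.1667
x' = -5 + -1.1667·(sin -0.9764 − sin 0.5236) = -3.4501
y' = -1.5 − -1.1667·(cos -0.9764 − cos 0.5236) = -1.8570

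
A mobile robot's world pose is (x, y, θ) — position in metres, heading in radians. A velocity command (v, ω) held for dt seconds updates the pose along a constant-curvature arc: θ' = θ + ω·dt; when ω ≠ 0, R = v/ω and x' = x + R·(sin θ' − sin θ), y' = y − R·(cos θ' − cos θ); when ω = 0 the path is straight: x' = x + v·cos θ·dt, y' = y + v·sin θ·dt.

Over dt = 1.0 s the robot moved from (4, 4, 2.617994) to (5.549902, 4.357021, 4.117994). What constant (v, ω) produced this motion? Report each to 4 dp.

v = -1.7500, ω = 1.5000

Δθ = 4.117994 − 2.617994 = 1.500000
ω = Δθ/dt = 1.500000/1.0 = 1.5000
R = Δx/(sin θ' − sin θ) = -1.1667
v = R·ω = -1.1667·1.5000 = -1.7500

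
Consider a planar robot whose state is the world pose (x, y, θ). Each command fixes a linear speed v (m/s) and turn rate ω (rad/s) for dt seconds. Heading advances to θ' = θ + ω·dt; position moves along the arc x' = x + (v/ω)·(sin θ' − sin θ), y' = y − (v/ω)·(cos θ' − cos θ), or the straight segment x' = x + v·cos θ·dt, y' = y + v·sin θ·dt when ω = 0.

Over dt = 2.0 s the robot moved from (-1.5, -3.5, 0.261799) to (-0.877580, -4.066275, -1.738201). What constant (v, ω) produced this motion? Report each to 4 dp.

Δθ = -1.738201 − 0.261799 = -2.000000
ω = Δθ/dt = -2.000000/2.0 = -1.0000
R = Δx/(sin θ' − sin θ) = -0.5000
v = R·ω = -0.5000·-1.0000 = 0.5000

v = 0.5000, ω = -1.0000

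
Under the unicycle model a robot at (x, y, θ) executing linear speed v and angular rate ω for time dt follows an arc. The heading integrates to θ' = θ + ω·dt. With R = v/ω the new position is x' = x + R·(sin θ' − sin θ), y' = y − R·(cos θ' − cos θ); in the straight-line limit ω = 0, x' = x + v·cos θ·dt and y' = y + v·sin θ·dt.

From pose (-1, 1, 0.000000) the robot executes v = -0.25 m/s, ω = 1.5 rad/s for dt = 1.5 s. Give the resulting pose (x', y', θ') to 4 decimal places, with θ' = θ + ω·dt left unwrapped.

θ' = 0.0000 + 1.5·1.5 = 2.2500
R = v/ω = -0.25/1.5 = -0.1667
x' = -1 + -0.1667·(sin 2.2500 − sin 0.0000) = -1.1297
y' = 1 − -0.1667·(cos 2.2500 − cos 0.0000) = 0.7286

(-1.1297, 0.7286, 2.2500)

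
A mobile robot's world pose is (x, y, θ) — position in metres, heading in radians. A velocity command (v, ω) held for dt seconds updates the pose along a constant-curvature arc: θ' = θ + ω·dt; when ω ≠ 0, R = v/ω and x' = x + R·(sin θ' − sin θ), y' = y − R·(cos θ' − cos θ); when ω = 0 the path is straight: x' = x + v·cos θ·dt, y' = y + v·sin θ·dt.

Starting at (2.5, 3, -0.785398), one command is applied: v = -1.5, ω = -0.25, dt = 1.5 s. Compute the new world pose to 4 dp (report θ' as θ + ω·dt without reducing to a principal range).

(1.2409, 4.8488, -1.1604)

θ' = -0.7854 + -0.25·1.5 = -1.1604
R = v/ω = -1.5/-0.25 = 6.0000
x' = 2.5 + 6.0000·(sin -1.1604 − sin -0.7854) = 1.2409
y' = 3 − 6.0000·(cos -1.1604 − cos -0.7854) = 4.8488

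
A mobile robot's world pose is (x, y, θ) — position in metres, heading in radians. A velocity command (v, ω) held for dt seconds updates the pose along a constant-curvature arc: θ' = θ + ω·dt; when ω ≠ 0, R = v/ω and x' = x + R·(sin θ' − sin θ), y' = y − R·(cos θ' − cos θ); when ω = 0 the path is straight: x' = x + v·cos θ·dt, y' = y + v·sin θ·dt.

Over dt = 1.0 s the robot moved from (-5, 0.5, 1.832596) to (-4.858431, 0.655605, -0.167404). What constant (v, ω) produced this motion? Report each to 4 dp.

Δθ = -0.167404 − 1.832596 = -2.000000
ω = Δθ/dt = -2.000000/1.0 = -2.0000
R = −Δy/(cos θ' − cos θ) = -0.1250
v = R·ω = -0.1250·-2.0000 = 0.2500

v = 0.2500, ω = -2.0000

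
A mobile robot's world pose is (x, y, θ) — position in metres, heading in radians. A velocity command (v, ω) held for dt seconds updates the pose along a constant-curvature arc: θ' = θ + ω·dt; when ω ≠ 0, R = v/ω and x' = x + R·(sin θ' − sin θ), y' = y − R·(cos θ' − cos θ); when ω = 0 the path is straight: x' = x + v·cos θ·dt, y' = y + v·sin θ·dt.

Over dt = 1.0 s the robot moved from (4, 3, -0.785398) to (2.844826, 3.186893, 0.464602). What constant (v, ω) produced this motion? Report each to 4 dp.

v = -1.2500, ω = 1.2500

Δθ = 0.464602 − -0.785398 = 1.250000
ω = Δθ/dt = 1.250000/1.0 = 1.2500
R = Δx/(sin θ' − sin θ) = -1.0000
v = R·ω = -1.0000·1.2500 = -1.2500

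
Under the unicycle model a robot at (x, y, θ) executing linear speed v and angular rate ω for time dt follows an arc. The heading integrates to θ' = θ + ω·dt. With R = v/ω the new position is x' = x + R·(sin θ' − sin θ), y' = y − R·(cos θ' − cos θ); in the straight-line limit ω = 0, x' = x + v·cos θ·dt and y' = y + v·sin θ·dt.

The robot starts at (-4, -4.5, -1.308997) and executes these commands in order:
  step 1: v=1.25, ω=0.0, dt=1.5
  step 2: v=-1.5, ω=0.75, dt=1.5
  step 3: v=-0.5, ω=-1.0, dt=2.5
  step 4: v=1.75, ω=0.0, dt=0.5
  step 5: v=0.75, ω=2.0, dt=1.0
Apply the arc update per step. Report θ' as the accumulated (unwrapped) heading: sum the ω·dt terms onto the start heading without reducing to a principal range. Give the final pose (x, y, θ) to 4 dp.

(-6.0663, -4.9360, -0.6840)

step 1: θ'=-1.3090 (straight) → pose (-3.5147, -6.3111, -1.3090)
step 2: θ'=-0.1840 (R=-2.0000) → pose (-5.0806, -4.8625, -0.1840)
step 3: θ'=-2.6840 (R=0.5000) → pose (-5.2101, -3.9224, -2.6840)
step 4: θ'=-2.6840 (straight) → pose (-5.9950, -4.3090, -2.6840)
step 5: θ'=-0.6840 (R=0.3750) → pose (-6.0663, -4.9360, -0.6840)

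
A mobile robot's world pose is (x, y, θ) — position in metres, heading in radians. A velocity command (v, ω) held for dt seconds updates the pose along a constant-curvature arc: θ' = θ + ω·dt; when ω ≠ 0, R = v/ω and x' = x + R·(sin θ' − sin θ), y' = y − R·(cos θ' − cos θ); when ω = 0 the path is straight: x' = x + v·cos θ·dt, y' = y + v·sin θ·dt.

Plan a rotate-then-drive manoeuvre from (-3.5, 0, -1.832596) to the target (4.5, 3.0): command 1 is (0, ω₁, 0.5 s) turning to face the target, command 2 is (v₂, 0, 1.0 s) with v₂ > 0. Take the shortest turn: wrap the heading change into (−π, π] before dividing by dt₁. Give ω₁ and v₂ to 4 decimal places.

heading to target = atan2(3−0, 4.5−-3.5) = 0.3588
Δθ = wrap(0.3588 − -1.8326) = 2.1914; ω₁ = Δθ/dt₁ = 4.3827
distance = √((4.5−-3.5)² + (3−0)²) = 8.5440; v₂ = distance/dt₂ = 8.5440

ω₁ = 4.3827, v₂ = 8.5440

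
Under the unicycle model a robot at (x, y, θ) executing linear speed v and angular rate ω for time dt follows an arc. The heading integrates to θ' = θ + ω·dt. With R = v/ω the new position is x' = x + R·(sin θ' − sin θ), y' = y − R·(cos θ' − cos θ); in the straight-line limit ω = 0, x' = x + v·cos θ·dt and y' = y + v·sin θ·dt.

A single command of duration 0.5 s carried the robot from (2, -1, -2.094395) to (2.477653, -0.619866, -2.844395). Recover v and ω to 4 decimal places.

v = -1.2500, ω = -1.5000

Δθ = -2.844395 − -2.094395 = -0.750000
ω = Δθ/dt = -0.750000/0.5 = -1.5000
R = Δx/(sin θ' − sin θ) = 0.8333
v = R·ω = 0.8333·-1.5000 = -1.2500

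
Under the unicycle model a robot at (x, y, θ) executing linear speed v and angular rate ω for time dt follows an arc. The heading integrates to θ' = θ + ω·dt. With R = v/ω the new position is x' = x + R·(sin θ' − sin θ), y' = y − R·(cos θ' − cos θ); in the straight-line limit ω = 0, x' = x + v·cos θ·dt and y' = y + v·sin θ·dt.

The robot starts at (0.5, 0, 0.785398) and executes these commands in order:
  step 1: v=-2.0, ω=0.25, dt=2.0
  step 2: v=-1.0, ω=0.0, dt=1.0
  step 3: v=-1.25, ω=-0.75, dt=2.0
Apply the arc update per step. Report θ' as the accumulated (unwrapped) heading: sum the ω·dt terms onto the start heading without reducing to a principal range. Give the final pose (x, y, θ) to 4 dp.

step 1: θ'=1.2854 (R=-8.0000) → pose (-1.5195, -3.4045, 1.2854)
step 2: θ'=1.2854 (straight) → pose (-1.8011, -4.3641, 1.2854)
step 3: θ'=-0.2146 (R=1.6667) → pose (-3.7553, -5.5233, -0.2146)

(-3.7553, -5.5233, -0.2146)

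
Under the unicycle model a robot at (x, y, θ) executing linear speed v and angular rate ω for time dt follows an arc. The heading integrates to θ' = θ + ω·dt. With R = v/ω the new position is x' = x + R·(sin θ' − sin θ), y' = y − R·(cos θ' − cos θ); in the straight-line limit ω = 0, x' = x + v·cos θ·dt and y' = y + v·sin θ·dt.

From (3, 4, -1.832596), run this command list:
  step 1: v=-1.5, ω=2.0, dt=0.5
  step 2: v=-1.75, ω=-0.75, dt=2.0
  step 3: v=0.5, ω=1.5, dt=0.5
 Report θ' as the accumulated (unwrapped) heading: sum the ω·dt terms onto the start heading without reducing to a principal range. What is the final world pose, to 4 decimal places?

step 1: θ'=-0.8326 (R=-0.7500) → pose (2.8303, 4.6988, -0.8326)
step 2: θ'=-2.3326 (R=2.3333) → pose (2.8678, 7.8796, -2.3326)
step 3: θ'=-1.5826 (R=0.3333) → pose (2.7757, 7.6535, -1.5826)

(2.7757, 7.6535, -1.5826)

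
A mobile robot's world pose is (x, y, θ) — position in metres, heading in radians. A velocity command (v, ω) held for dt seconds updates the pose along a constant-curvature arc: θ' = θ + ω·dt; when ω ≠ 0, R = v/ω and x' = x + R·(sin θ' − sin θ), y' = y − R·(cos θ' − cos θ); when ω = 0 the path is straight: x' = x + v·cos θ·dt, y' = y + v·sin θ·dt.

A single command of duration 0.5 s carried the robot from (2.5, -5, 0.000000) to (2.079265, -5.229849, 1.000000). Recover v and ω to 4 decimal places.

Δθ = 1.000000 − 0.000000 = 1.000000
ω = Δθ/dt = 1.000000/0.5 = 2.0000
R = Δx/(sin θ' − sin θ) = -0.5000
v = R·ω = -0.5000·2.0000 = -1.0000

v = -1.0000, ω = 2.0000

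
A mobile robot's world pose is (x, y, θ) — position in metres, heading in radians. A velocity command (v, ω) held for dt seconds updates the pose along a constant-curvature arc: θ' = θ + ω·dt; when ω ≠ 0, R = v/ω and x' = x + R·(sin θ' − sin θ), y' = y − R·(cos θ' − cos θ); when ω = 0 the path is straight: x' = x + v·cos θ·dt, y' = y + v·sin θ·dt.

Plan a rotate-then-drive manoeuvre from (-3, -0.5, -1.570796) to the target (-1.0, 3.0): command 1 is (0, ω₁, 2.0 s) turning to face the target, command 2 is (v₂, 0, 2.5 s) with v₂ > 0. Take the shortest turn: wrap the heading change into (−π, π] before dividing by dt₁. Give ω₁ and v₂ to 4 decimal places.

heading to target = atan2(3−-0.5, -1−-3) = 1.0517
Δθ = wrap(1.0517 − -1.5708) = 2.6224; ω₁ = Δθ/dt₁ = 1.3112
distance = √((-1−-3)² + (3−-0.5)²) = 4.0311; v₂ = distance/dt₂ = 1.6125

ω₁ = 1.3112, v₂ = 1.6125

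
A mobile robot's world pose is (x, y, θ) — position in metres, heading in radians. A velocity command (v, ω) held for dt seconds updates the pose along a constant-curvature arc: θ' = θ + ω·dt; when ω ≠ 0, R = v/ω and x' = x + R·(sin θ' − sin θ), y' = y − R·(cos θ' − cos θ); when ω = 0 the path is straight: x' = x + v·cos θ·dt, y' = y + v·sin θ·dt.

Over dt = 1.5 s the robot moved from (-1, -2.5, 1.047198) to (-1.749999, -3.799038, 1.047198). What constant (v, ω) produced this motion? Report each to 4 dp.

Δθ = 1.047198 − 1.047198 = 0.000000
ω = Δθ/dt = 0.000000/1.5 = 0.0000
ω = 0 → v = (Δx·cos θ + Δy·sin θ)/dt = -1.0000

v = -1.0000, ω = 0.0000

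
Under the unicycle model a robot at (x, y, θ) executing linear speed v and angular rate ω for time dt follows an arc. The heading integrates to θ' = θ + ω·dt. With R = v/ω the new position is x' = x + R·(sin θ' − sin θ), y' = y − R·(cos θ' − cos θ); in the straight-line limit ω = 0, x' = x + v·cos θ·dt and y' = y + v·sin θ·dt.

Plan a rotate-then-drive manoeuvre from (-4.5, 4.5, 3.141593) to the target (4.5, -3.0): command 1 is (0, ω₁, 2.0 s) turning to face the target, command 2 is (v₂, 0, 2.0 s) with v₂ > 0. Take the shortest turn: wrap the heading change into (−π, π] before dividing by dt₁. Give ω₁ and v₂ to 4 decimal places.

heading to target = atan2(-3−4.5, 4.5−-4.5) = -0.6947
Δθ = wrap(-0.6947 − 3.1416) = 2.4469; ω₁ = Δθ/dt₁ = 1.2234
distance = √((4.5−-4.5)² + (-3−4.5)²) = 11.7154; v₂ = distance/dt₂ = 5.8577

ω₁ = 1.2234, v₂ = 5.8577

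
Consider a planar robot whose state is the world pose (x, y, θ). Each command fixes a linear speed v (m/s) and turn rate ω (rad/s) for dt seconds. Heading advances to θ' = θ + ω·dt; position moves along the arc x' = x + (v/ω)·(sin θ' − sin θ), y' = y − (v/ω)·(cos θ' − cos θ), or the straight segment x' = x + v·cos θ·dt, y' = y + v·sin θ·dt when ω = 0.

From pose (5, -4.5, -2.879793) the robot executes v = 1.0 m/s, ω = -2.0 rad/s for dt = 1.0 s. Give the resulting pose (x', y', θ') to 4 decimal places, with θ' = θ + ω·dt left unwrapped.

(4.3776, -3.9337, -4.8798)

θ' = -2.8798 + -2.0·1.0 = -4.8798
R = v/ω = 1.0/-2.0 = -0.5000
x' = 5 + -0.5000·(sin -4.8798 − sin -2.8798) = 4.3776
y' = -4.5 − -0.5000·(cos -4.8798 − cos -2.8798) = -3.9337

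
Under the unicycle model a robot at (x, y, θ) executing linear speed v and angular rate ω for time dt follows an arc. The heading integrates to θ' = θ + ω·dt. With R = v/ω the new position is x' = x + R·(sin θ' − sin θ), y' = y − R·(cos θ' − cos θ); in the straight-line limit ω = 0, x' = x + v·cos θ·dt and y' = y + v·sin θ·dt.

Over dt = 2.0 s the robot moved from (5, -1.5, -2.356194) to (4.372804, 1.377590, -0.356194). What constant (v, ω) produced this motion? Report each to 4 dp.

Δθ = -0.356194 − -2.356194 = 2.000000
ω = Δθ/dt = 2.000000/2.0 = 1.0000
R = −Δy/(cos θ' − cos θ) = -1.7500
v = R·ω = -1.7500·1.0000 = -1.7500

v = -1.7500, ω = 1.0000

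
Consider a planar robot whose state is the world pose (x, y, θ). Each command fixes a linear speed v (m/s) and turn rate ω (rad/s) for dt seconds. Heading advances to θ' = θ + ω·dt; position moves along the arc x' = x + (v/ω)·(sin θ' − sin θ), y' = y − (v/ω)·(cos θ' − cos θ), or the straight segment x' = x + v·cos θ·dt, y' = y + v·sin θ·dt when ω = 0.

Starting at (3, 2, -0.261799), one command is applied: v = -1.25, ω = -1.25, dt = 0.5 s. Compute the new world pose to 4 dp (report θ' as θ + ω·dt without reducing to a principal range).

(2.4838, 2.3340, -0.8868)

θ' = -0.2618 + -1.25·0.5 = -0.8868
R = v/ω = -1.25/-1.25 = 1.0000
x' = 3 + 1.0000·(sin -0.8868 − sin -0.2618) = 2.4838
y' = 2 − 1.0000·(cos -0.8868 − cos -0.2618) = 2.3340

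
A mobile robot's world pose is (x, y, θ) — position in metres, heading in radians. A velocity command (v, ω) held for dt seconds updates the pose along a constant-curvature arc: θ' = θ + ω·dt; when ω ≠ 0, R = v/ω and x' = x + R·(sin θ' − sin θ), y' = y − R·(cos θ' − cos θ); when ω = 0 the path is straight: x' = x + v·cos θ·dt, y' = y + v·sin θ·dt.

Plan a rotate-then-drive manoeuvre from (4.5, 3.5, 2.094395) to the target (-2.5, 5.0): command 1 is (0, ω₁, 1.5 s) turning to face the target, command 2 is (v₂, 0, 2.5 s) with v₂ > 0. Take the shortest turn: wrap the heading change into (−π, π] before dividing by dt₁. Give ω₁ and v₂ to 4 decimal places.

heading to target = atan2(5−3.5, -2.5−4.5) = 2.9305
Δθ = wrap(2.9305 − 2.0944) = 0.8361; ω₁ = Δθ/dt₁ = 0.5574
distance = √((-2.5−4.5)² + (5−3.5)²) = 7.1589; v₂ = distance/dt₂ = 2.8636

ω₁ = 0.5574, v₂ = 2.8636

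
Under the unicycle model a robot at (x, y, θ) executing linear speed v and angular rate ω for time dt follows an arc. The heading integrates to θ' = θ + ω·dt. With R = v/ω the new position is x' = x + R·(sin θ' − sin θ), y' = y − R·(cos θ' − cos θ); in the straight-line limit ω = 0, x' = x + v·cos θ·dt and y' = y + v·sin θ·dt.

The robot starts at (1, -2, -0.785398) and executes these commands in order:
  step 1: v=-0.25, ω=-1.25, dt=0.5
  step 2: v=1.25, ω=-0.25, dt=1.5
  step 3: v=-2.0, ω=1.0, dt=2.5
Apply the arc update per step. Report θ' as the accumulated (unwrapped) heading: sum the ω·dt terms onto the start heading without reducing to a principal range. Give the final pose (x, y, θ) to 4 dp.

(-2.3713, -1.8172, 0.7146)

step 1: θ'=-1.4104 (R=0.2000) → pose (0.9440, -1.8905, -1.4104)
step 2: θ'=-1.7854 (R=-5.0000) → pose (0.8935, -3.7539, -1.7854)
step 3: θ'=0.7146 (R=-2.0000) → pose (-2.3713, -1.8172, 0.7146)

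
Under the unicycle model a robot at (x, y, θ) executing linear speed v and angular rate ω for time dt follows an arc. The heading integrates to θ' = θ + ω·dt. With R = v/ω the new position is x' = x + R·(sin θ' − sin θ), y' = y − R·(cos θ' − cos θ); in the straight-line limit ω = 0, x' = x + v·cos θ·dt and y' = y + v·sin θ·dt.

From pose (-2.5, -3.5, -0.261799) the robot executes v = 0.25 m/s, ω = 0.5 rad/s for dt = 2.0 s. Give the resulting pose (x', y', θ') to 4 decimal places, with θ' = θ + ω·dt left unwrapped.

(-2.0341, -3.3869, 0.7382)

θ' = -0.2618 + 0.5·2.0 = 0.7382
R = v/ω = 0.25/0.5 = 0.5000
x' = -2.5 + 0.5000·(sin 0.7382 − sin -0.2618) = -2.0341
y' = -3.5 − 0.5000·(cos 0.7382 − cos -0.2618) = -3.3869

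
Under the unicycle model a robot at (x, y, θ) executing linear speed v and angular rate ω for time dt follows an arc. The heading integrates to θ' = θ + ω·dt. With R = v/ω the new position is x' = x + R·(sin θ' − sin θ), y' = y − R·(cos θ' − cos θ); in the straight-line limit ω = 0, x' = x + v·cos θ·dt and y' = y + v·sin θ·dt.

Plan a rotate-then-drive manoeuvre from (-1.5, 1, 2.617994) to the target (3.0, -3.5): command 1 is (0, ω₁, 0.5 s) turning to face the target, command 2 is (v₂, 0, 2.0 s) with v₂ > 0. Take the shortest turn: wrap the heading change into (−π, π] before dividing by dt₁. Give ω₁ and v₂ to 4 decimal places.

heading to target = atan2(-3.5−1, 3−-1.5) = -0.7854
Δθ = wrap(-0.7854 − 2.6180) = 2.8798; ω₁ = Δθ/dt₁ = 5.7596
distance = √((3−-1.5)² + (-3.5−1)²) = 6.3640; v₂ = distance/dt₂ = 3.1820

ω₁ = 5.7596, v₂ = 3.1820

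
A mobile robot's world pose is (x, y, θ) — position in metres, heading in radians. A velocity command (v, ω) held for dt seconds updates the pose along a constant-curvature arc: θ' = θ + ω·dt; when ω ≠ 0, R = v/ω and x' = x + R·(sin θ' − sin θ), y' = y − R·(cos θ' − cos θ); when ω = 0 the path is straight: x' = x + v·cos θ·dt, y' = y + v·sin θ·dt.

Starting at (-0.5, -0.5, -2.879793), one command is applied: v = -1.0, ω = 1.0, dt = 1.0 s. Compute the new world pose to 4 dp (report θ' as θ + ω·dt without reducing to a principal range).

(0.1938, 0.1618, -1.8798)

θ' = -2.8798 + 1.0·1.0 = -1.8798
R = v/ω = -1.0/1.0 = -1.0000
x' = -0.5 + -1.0000·(sin -1.8798 − sin -2.8798) = 0.1938
y' = -0.5 − -1.0000·(cos -1.8798 − cos -2.8798) = 0.1618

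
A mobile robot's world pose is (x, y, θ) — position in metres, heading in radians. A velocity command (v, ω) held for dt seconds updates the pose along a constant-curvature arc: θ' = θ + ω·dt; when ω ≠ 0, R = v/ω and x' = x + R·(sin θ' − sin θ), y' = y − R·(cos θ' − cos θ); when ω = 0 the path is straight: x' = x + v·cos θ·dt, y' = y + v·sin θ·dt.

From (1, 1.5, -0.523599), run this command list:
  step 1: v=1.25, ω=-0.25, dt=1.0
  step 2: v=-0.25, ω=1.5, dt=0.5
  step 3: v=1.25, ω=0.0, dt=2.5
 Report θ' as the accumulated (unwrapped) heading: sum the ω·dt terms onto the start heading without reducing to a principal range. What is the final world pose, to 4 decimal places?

step 1: θ'=-0.7736 (R=-5.0000) → pose (1.9936, 0.7469, -0.7736)
step 2: θ'=-0.0236 (R=-0.1667) → pose (1.8811, 0.7943, -0.0236)
step 3: θ'=-0.0236 (straight) → pose (5.0052, 0.7205, -0.0236)

(5.0052, 0.7205, -0.0236)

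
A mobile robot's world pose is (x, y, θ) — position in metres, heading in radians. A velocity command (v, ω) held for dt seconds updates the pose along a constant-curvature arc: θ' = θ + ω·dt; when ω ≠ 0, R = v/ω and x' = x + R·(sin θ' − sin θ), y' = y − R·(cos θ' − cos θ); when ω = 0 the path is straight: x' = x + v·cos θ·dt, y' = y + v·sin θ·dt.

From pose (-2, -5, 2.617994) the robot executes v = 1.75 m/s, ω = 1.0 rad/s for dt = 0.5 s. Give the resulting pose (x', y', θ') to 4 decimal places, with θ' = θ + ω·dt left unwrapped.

θ' = 2.6180 + 1.0·0.5 = 3.1180
R = v/ω = 1.75/1.0 = 1.7500
x' = -2 + 1.7500·(sin 3.1180 − sin 2.6180) = -2.8337
y' = -5 − 1.7500·(cos 3.1180 − cos 2.6180) = -4.7660

(-2.8337, -4.7660, 3.1180)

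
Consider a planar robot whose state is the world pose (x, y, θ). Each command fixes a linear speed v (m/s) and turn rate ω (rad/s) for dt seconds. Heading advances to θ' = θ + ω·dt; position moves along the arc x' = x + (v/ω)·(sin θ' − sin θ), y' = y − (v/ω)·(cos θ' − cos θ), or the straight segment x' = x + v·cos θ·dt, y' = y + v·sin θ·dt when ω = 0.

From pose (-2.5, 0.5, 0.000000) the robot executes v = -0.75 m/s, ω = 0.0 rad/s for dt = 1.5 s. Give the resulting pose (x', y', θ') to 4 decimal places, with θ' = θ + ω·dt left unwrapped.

θ' = 0.0000 + 0.0·1.5 = 0.0000
ω = 0 → straight: x' = -2.5 + -0.75·cos(0.0000)·1.5 = -3.6250
y' = 0.5 + -0.75·sin(0.0000)·1.5 = 0.5000

(-3.6250, 0.5000, 0.0000)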